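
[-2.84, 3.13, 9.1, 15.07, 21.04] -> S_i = -2.84 + 5.97*i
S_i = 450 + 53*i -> [450, 503, 556, 609, 662]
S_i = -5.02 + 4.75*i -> [-5.02, -0.27, 4.48, 9.23, 13.98]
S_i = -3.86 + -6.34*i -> [-3.86, -10.2, -16.54, -22.88, -29.22]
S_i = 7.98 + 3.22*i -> [7.98, 11.2, 14.42, 17.64, 20.86]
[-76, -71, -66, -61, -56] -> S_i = -76 + 5*i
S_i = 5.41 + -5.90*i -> [5.41, -0.49, -6.39, -12.29, -18.19]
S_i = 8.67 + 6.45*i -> [8.67, 15.12, 21.57, 28.02, 34.47]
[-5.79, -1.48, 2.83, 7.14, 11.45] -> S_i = -5.79 + 4.31*i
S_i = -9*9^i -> [-9, -81, -729, -6561, -59049]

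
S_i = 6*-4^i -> [6, -24, 96, -384, 1536]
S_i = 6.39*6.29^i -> [6.39, 40.19, 252.81, 1590.2, 10002.38]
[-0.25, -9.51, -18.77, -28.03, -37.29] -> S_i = -0.25 + -9.26*i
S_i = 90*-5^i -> [90, -450, 2250, -11250, 56250]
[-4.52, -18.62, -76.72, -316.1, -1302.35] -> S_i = -4.52*4.12^i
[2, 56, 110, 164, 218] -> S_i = 2 + 54*i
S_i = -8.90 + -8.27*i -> [-8.9, -17.17, -25.44, -33.71, -41.98]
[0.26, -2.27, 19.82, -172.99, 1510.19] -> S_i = 0.26*(-8.73)^i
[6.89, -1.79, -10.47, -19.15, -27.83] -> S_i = 6.89 + -8.68*i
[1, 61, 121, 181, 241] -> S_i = 1 + 60*i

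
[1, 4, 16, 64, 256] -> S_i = 1*4^i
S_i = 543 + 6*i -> [543, 549, 555, 561, 567]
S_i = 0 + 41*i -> [0, 41, 82, 123, 164]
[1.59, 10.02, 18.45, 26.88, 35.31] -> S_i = 1.59 + 8.43*i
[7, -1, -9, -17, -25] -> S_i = 7 + -8*i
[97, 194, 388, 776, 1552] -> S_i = 97*2^i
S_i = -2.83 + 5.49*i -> [-2.83, 2.66, 8.15, 13.64, 19.13]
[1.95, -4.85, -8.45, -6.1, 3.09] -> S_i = Random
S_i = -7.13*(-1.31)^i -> [-7.13, 9.34, -12.24, 16.03, -21.0]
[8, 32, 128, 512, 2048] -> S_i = 8*4^i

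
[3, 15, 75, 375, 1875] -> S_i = 3*5^i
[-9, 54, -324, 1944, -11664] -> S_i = -9*-6^i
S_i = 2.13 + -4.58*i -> [2.13, -2.45, -7.03, -11.61, -16.19]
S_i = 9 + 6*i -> [9, 15, 21, 27, 33]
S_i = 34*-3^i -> [34, -102, 306, -918, 2754]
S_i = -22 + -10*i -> [-22, -32, -42, -52, -62]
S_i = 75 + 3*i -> [75, 78, 81, 84, 87]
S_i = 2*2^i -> [2, 4, 8, 16, 32]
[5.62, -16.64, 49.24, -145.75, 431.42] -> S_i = 5.62*(-2.96)^i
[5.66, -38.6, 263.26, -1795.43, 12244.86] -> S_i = 5.66*(-6.82)^i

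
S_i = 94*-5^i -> [94, -470, 2350, -11750, 58750]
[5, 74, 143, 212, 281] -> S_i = 5 + 69*i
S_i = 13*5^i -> [13, 65, 325, 1625, 8125]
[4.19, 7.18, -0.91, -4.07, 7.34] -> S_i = Random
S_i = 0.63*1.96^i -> [0.63, 1.23, 2.42, 4.74, 9.3]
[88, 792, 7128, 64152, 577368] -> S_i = 88*9^i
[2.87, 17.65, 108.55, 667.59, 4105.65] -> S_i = 2.87*6.15^i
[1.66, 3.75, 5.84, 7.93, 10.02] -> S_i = 1.66 + 2.09*i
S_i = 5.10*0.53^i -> [5.1, 2.7, 1.43, 0.76, 0.4]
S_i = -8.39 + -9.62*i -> [-8.39, -18.01, -27.63, -37.25, -46.87]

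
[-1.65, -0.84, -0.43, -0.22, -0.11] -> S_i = -1.65*0.51^i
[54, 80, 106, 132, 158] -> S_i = 54 + 26*i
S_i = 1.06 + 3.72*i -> [1.06, 4.78, 8.5, 12.22, 15.94]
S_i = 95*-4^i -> [95, -380, 1520, -6080, 24320]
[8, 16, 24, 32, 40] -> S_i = 8 + 8*i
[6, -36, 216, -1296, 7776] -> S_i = 6*-6^i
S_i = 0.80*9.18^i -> [0.8, 7.34, 67.42, 618.9, 5681.47]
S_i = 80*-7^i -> [80, -560, 3920, -27440, 192080]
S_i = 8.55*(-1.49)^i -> [8.55, -12.74, 18.98, -28.28, 42.14]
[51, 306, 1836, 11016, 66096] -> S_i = 51*6^i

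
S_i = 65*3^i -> [65, 195, 585, 1755, 5265]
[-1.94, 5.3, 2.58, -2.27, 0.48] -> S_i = Random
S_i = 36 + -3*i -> [36, 33, 30, 27, 24]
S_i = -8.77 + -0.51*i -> [-8.77, -9.28, -9.79, -10.3, -10.81]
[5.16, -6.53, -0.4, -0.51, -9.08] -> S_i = Random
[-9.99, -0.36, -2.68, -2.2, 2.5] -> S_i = Random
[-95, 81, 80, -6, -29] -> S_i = Random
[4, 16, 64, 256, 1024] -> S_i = 4*4^i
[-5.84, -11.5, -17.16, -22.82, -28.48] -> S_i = -5.84 + -5.66*i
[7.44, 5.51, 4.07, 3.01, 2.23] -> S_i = 7.44*0.74^i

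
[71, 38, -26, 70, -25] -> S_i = Random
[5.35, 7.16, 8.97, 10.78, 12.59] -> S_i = 5.35 + 1.81*i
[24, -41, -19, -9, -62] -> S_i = Random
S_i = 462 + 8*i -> [462, 470, 478, 486, 494]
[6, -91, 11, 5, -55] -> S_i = Random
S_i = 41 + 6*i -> [41, 47, 53, 59, 65]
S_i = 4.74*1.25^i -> [4.74, 5.93, 7.41, 9.26, 11.57]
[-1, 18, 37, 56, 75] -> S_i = -1 + 19*i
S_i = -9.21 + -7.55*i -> [-9.21, -16.76, -24.31, -31.86, -39.41]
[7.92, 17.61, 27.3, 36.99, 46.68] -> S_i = 7.92 + 9.69*i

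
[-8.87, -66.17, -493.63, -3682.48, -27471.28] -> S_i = -8.87*7.46^i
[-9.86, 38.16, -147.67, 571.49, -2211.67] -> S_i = -9.86*(-3.87)^i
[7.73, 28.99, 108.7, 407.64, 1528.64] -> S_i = 7.73*3.75^i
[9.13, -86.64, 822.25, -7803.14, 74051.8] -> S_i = 9.13*(-9.49)^i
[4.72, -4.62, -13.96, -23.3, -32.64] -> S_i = 4.72 + -9.34*i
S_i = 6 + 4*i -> [6, 10, 14, 18, 22]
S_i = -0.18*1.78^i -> [-0.18, -0.32, -0.57, -1.02, -1.81]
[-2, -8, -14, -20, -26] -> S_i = -2 + -6*i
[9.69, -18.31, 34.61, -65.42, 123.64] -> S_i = 9.69*(-1.89)^i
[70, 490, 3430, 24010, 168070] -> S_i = 70*7^i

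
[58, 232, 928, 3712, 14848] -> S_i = 58*4^i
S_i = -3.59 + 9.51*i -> [-3.59, 5.92, 15.43, 24.94, 34.45]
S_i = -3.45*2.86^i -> [-3.45, -9.87, -28.22, -80.71, -230.83]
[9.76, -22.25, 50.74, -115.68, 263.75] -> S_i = 9.76*(-2.28)^i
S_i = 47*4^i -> [47, 188, 752, 3008, 12032]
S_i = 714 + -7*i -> [714, 707, 700, 693, 686]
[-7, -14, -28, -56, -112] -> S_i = -7*2^i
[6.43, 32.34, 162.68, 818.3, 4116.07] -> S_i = 6.43*5.03^i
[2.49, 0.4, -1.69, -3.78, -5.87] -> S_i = 2.49 + -2.09*i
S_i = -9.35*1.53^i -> [-9.35, -14.31, -21.89, -33.49, -51.24]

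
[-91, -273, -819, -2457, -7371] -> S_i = -91*3^i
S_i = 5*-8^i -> [5, -40, 320, -2560, 20480]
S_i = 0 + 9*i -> [0, 9, 18, 27, 36]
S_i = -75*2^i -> [-75, -150, -300, -600, -1200]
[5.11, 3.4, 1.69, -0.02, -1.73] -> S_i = 5.11 + -1.71*i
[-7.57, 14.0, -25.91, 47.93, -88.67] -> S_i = -7.57*(-1.85)^i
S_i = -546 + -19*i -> [-546, -565, -584, -603, -622]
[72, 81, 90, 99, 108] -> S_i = 72 + 9*i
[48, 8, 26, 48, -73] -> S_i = Random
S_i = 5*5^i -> [5, 25, 125, 625, 3125]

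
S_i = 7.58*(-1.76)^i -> [7.58, -13.34, 23.48, -41.32, 72.73]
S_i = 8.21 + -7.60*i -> [8.21, 0.61, -6.99, -14.59, -22.19]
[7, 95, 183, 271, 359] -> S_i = 7 + 88*i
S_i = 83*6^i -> [83, 498, 2988, 17928, 107568]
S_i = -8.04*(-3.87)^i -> [-8.04, 31.11, -120.41, 466.0, -1803.43]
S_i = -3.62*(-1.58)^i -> [-3.62, 5.72, -9.04, 14.28, -22.56]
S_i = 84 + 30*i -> [84, 114, 144, 174, 204]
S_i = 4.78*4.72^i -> [4.78, 22.56, 106.49, 502.64, 2372.44]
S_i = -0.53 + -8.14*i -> [-0.53, -8.67, -16.81, -24.95, -33.09]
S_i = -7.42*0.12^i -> [-7.42, -0.89, -0.11, -0.01, -0.0]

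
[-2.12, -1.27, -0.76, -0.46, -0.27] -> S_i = -2.12*0.60^i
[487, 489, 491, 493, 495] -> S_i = 487 + 2*i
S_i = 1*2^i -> [1, 2, 4, 8, 16]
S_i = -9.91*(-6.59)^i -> [-9.91, 65.31, -430.37, 2836.15, -18690.26]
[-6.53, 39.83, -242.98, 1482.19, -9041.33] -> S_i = -6.53*(-6.10)^i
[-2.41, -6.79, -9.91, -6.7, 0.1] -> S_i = Random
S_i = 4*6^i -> [4, 24, 144, 864, 5184]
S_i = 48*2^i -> [48, 96, 192, 384, 768]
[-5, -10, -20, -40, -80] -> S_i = -5*2^i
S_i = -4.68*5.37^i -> [-4.68, -25.13, -134.96, -724.72, -3891.73]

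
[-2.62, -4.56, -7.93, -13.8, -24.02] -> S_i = -2.62*1.74^i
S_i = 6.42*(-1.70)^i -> [6.42, -10.91, 18.55, -31.54, 53.62]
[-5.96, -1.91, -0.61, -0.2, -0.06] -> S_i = -5.96*0.32^i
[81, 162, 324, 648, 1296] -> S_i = 81*2^i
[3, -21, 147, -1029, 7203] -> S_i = 3*-7^i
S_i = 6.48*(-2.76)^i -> [6.48, -17.88, 49.36, -136.24, 376.02]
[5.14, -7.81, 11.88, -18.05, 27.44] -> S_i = 5.14*(-1.52)^i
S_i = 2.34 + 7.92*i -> [2.34, 10.26, 18.18, 26.1, 34.02]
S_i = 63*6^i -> [63, 378, 2268, 13608, 81648]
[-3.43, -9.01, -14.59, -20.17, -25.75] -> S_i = -3.43 + -5.58*i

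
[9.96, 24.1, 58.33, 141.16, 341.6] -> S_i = 9.96*2.42^i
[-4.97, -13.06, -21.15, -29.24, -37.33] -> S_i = -4.97 + -8.09*i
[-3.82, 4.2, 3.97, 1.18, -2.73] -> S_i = Random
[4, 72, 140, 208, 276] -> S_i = 4 + 68*i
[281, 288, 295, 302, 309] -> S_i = 281 + 7*i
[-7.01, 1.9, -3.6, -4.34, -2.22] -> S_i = Random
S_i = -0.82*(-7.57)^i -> [-0.82, 6.21, -46.99, 355.71, -2692.76]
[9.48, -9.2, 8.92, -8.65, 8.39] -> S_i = 9.48*(-0.97)^i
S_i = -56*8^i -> [-56, -448, -3584, -28672, -229376]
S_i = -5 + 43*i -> [-5, 38, 81, 124, 167]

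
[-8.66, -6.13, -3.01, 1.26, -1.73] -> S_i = Random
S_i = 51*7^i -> [51, 357, 2499, 17493, 122451]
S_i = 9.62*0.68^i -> [9.62, 6.54, 4.45, 3.02, 2.06]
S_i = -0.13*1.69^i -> [-0.13, -0.22, -0.37, -0.63, -1.06]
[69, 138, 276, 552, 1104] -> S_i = 69*2^i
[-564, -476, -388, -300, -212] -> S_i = -564 + 88*i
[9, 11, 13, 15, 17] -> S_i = 9 + 2*i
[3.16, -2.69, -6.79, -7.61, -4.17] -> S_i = Random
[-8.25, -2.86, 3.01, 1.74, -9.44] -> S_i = Random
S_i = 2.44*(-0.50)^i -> [2.44, -1.22, 0.61, -0.3, 0.15]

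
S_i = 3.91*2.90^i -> [3.91, 11.34, 32.88, 95.36, 276.55]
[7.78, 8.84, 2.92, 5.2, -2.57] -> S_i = Random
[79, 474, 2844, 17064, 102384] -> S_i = 79*6^i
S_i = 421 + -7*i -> [421, 414, 407, 400, 393]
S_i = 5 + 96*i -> [5, 101, 197, 293, 389]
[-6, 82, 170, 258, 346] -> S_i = -6 + 88*i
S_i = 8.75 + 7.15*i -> [8.75, 15.9, 23.05, 30.2, 37.35]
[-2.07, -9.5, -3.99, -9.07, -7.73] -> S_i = Random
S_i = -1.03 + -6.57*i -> [-1.03, -7.6, -14.17, -20.74, -27.31]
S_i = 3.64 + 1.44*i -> [3.64, 5.08, 6.52, 7.96, 9.4]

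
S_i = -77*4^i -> [-77, -308, -1232, -4928, -19712]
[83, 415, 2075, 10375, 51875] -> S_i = 83*5^i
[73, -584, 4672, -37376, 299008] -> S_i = 73*-8^i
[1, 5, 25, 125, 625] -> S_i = 1*5^i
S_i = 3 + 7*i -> [3, 10, 17, 24, 31]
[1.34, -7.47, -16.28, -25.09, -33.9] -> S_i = 1.34 + -8.81*i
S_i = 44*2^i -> [44, 88, 176, 352, 704]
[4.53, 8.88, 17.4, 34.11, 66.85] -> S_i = 4.53*1.96^i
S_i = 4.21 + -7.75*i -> [4.21, -3.54, -11.29, -19.04, -26.79]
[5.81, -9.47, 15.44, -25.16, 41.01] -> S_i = 5.81*(-1.63)^i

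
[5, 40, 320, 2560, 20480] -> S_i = 5*8^i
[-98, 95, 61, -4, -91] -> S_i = Random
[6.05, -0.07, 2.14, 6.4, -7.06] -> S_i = Random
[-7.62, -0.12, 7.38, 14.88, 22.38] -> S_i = -7.62 + 7.50*i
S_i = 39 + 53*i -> [39, 92, 145, 198, 251]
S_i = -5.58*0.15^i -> [-5.58, -0.84, -0.13, -0.02, -0.0]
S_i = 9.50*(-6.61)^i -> [9.5, -62.8, 415.07, -2743.65, 18135.5]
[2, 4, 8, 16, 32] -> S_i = 2*2^i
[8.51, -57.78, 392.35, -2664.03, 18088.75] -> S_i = 8.51*(-6.79)^i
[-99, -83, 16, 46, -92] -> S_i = Random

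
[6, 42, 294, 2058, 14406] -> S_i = 6*7^i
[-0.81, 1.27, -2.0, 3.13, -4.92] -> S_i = -0.81*(-1.57)^i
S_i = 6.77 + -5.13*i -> [6.77, 1.64, -3.49, -8.62, -13.75]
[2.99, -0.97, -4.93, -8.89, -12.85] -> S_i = 2.99 + -3.96*i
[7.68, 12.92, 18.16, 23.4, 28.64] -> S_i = 7.68 + 5.24*i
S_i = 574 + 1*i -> [574, 575, 576, 577, 578]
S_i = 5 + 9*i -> [5, 14, 23, 32, 41]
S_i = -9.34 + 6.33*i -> [-9.34, -3.01, 3.32, 9.65, 15.98]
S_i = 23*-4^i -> [23, -92, 368, -1472, 5888]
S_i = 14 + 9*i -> [14, 23, 32, 41, 50]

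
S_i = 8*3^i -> [8, 24, 72, 216, 648]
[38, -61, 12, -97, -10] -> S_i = Random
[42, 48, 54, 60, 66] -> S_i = 42 + 6*i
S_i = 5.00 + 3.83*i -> [5.0, 8.83, 12.66, 16.49, 20.32]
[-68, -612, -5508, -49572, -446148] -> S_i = -68*9^i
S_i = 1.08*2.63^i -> [1.08, 2.84, 7.47, 19.65, 51.67]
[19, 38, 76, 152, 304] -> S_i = 19*2^i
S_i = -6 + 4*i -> [-6, -2, 2, 6, 10]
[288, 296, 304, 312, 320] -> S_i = 288 + 8*i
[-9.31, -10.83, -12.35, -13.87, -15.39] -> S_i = -9.31 + -1.52*i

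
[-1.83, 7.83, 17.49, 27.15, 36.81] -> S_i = -1.83 + 9.66*i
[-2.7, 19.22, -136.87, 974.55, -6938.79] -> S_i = -2.70*(-7.12)^i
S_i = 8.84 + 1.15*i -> [8.84, 9.99, 11.14, 12.29, 13.44]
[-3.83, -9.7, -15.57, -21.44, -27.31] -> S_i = -3.83 + -5.87*i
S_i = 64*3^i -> [64, 192, 576, 1728, 5184]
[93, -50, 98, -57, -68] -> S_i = Random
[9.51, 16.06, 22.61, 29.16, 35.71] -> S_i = 9.51 + 6.55*i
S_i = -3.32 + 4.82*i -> [-3.32, 1.5, 6.32, 11.14, 15.96]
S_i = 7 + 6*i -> [7, 13, 19, 25, 31]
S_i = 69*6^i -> [69, 414, 2484, 14904, 89424]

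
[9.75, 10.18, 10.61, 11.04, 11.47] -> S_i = 9.75 + 0.43*i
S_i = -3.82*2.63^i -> [-3.82, -10.05, -26.42, -69.49, -182.76]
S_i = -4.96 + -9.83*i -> [-4.96, -14.79, -24.62, -34.45, -44.28]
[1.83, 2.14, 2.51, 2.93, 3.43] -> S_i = 1.83*1.17^i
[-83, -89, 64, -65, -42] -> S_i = Random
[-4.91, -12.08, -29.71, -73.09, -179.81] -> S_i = -4.91*2.46^i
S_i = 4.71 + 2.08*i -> [4.71, 6.79, 8.87, 10.95, 13.03]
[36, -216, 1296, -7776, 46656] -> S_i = 36*-6^i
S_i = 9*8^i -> [9, 72, 576, 4608, 36864]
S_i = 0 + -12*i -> [0, -12, -24, -36, -48]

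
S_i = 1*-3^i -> [1, -3, 9, -27, 81]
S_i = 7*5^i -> [7, 35, 175, 875, 4375]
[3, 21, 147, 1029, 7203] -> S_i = 3*7^i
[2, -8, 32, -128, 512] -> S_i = 2*-4^i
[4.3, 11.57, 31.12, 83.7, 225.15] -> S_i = 4.30*2.69^i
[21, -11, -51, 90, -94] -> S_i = Random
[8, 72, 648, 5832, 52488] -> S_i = 8*9^i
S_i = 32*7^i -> [32, 224, 1568, 10976, 76832]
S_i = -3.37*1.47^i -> [-3.37, -4.95, -7.28, -10.7, -15.74]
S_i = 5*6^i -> [5, 30, 180, 1080, 6480]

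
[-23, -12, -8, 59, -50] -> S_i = Random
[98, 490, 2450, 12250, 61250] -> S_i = 98*5^i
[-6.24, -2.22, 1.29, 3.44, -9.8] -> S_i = Random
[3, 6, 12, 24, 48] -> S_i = 3*2^i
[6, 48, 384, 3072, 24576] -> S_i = 6*8^i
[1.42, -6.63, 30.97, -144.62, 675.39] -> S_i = 1.42*(-4.67)^i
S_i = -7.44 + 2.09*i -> [-7.44, -5.35, -3.26, -1.17, 0.92]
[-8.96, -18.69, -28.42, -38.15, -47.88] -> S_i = -8.96 + -9.73*i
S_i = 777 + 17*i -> [777, 794, 811, 828, 845]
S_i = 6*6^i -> [6, 36, 216, 1296, 7776]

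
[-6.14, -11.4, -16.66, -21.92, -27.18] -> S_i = -6.14 + -5.26*i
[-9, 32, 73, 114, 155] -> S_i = -9 + 41*i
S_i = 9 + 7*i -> [9, 16, 23, 30, 37]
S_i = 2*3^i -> [2, 6, 18, 54, 162]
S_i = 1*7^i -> [1, 7, 49, 343, 2401]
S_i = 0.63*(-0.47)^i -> [0.63, -0.3, 0.14, -0.07, 0.03]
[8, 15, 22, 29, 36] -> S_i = 8 + 7*i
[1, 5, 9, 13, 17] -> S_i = 1 + 4*i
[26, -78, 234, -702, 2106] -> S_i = 26*-3^i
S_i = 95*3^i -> [95, 285, 855, 2565, 7695]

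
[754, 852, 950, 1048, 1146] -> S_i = 754 + 98*i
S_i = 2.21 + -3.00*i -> [2.21, -0.79, -3.79, -6.79, -9.79]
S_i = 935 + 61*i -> [935, 996, 1057, 1118, 1179]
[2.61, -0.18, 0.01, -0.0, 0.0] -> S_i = 2.61*(-0.07)^i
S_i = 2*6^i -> [2, 12, 72, 432, 2592]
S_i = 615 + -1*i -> [615, 614, 613, 612, 611]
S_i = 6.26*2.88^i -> [6.26, 18.03, 51.92, 149.54, 430.67]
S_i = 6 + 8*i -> [6, 14, 22, 30, 38]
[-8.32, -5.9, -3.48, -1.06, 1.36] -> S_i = -8.32 + 2.42*i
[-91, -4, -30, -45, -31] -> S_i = Random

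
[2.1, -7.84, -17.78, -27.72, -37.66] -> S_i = 2.10 + -9.94*i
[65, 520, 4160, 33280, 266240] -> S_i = 65*8^i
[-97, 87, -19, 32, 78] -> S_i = Random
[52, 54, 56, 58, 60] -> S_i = 52 + 2*i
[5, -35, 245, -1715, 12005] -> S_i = 5*-7^i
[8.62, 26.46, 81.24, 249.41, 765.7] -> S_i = 8.62*3.07^i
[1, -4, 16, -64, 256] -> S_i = 1*-4^i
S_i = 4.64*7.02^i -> [4.64, 32.57, 228.66, 1605.2, 11268.51]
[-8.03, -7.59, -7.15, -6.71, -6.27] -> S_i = -8.03 + 0.44*i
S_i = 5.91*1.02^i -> [5.91, 6.03, 6.15, 6.27, 6.4]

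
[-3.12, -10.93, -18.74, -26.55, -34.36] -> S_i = -3.12 + -7.81*i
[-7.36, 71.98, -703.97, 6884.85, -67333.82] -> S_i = -7.36*(-9.78)^i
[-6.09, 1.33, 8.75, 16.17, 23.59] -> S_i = -6.09 + 7.42*i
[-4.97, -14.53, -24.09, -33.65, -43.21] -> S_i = -4.97 + -9.56*i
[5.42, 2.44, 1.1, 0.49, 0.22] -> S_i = 5.42*0.45^i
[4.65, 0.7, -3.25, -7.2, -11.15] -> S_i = 4.65 + -3.95*i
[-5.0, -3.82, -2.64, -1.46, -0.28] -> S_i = -5.00 + 1.18*i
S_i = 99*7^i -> [99, 693, 4851, 33957, 237699]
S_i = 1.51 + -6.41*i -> [1.51, -4.9, -11.31, -17.72, -24.13]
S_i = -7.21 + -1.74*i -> [-7.21, -8.95, -10.69, -12.43, -14.17]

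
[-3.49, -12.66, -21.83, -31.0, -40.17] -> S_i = -3.49 + -9.17*i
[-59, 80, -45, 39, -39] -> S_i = Random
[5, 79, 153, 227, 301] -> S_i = 5 + 74*i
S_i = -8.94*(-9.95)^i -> [-8.94, 88.95, -885.08, 8806.57, -87625.37]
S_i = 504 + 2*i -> [504, 506, 508, 510, 512]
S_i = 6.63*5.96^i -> [6.63, 39.51, 235.51, 1403.63, 8365.63]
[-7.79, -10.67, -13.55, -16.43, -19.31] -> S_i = -7.79 + -2.88*i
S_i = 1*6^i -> [1, 6, 36, 216, 1296]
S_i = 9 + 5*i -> [9, 14, 19, 24, 29]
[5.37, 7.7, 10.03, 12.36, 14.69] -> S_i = 5.37 + 2.33*i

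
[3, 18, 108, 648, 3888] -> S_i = 3*6^i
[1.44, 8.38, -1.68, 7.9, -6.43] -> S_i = Random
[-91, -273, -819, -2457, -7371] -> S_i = -91*3^i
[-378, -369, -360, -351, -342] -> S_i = -378 + 9*i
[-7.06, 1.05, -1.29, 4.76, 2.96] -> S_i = Random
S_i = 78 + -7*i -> [78, 71, 64, 57, 50]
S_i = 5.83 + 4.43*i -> [5.83, 10.26, 14.69, 19.12, 23.55]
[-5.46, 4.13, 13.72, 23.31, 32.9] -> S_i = -5.46 + 9.59*i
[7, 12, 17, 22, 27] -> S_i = 7 + 5*i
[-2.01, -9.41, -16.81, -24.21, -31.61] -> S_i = -2.01 + -7.40*i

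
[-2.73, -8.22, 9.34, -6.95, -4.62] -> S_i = Random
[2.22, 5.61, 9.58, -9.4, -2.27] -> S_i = Random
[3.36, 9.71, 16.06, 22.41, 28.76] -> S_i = 3.36 + 6.35*i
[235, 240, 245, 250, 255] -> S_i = 235 + 5*i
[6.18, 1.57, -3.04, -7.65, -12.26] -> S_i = 6.18 + -4.61*i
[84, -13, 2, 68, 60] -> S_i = Random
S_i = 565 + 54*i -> [565, 619, 673, 727, 781]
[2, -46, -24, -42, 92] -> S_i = Random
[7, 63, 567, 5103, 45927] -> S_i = 7*9^i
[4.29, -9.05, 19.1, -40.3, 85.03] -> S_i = 4.29*(-2.11)^i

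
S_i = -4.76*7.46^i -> [-4.76, -35.51, -264.9, -1976.17, -14742.2]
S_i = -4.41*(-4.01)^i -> [-4.41, 17.68, -70.91, 284.36, -1140.29]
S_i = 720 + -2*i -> [720, 718, 716, 714, 712]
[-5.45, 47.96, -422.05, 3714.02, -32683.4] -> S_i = -5.45*(-8.80)^i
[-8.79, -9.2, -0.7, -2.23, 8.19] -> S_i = Random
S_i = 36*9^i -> [36, 324, 2916, 26244, 236196]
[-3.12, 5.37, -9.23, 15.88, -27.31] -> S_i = -3.12*(-1.72)^i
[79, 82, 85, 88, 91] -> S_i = 79 + 3*i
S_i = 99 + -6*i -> [99, 93, 87, 81, 75]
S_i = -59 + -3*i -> [-59, -62, -65, -68, -71]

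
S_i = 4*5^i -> [4, 20, 100, 500, 2500]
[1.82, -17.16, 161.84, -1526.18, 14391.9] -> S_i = 1.82*(-9.43)^i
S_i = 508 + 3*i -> [508, 511, 514, 517, 520]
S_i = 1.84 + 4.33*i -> [1.84, 6.17, 10.5, 14.83, 19.16]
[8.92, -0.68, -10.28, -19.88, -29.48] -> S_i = 8.92 + -9.60*i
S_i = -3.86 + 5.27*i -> [-3.86, 1.41, 6.68, 11.95, 17.22]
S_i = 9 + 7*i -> [9, 16, 23, 30, 37]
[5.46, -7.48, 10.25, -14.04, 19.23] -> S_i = 5.46*(-1.37)^i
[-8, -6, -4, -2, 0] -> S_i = -8 + 2*i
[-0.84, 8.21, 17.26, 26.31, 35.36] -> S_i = -0.84 + 9.05*i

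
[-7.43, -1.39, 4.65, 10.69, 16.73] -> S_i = -7.43 + 6.04*i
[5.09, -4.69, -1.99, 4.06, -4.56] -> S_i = Random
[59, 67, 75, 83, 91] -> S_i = 59 + 8*i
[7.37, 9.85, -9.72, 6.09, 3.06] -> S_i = Random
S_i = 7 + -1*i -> [7, 6, 5, 4, 3]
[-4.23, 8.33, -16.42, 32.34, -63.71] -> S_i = -4.23*(-1.97)^i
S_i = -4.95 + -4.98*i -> [-4.95, -9.93, -14.91, -19.89, -24.87]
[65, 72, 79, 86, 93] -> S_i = 65 + 7*i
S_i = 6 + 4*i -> [6, 10, 14, 18, 22]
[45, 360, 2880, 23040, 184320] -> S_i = 45*8^i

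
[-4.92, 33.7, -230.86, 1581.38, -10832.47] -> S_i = -4.92*(-6.85)^i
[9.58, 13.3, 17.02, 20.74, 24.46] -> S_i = 9.58 + 3.72*i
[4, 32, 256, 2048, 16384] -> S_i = 4*8^i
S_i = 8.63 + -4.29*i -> [8.63, 4.34, 0.05, -4.24, -8.53]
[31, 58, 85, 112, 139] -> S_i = 31 + 27*i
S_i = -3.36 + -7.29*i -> [-3.36, -10.65, -17.94, -25.23, -32.52]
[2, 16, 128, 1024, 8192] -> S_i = 2*8^i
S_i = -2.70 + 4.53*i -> [-2.7, 1.83, 6.36, 10.89, 15.42]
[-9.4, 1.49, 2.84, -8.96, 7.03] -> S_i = Random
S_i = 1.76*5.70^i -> [1.76, 10.03, 57.18, 325.94, 1857.86]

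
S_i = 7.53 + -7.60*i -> [7.53, -0.07, -7.67, -15.27, -22.87]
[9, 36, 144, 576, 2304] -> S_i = 9*4^i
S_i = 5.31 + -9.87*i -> [5.31, -4.56, -14.43, -24.3, -34.17]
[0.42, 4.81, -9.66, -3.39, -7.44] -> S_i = Random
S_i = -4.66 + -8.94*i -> [-4.66, -13.6, -22.54, -31.48, -40.42]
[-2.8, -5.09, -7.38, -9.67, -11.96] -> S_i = -2.80 + -2.29*i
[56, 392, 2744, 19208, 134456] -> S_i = 56*7^i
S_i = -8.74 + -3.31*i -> [-8.74, -12.05, -15.36, -18.67, -21.98]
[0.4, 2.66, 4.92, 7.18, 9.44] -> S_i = 0.40 + 2.26*i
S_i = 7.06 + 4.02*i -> [7.06, 11.08, 15.1, 19.12, 23.14]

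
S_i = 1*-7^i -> [1, -7, 49, -343, 2401]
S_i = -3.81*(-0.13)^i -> [-3.81, 0.5, -0.06, 0.01, -0.0]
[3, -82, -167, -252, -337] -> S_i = 3 + -85*i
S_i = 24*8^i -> [24, 192, 1536, 12288, 98304]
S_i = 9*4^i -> [9, 36, 144, 576, 2304]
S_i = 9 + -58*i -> [9, -49, -107, -165, -223]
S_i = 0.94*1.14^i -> [0.94, 1.07, 1.22, 1.39, 1.59]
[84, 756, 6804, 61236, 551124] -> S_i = 84*9^i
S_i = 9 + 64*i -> [9, 73, 137, 201, 265]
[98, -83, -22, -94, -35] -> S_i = Random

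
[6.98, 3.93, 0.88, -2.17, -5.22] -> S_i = 6.98 + -3.05*i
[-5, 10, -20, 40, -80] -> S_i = -5*-2^i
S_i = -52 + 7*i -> [-52, -45, -38, -31, -24]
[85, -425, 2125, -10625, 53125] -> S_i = 85*-5^i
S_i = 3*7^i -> [3, 21, 147, 1029, 7203]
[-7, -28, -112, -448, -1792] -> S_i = -7*4^i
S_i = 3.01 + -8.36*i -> [3.01, -5.35, -13.71, -22.07, -30.43]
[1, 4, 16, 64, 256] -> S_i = 1*4^i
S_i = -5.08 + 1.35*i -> [-5.08, -3.73, -2.38, -1.03, 0.32]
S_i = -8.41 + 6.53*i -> [-8.41, -1.88, 4.65, 11.18, 17.71]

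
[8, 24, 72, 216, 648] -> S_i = 8*3^i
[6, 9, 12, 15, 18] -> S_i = 6 + 3*i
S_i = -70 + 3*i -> [-70, -67, -64, -61, -58]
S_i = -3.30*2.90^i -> [-3.3, -9.57, -27.75, -80.48, -233.4]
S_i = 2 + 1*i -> [2, 3, 4, 5, 6]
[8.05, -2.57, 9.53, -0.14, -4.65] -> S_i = Random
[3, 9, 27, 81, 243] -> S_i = 3*3^i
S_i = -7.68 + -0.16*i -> [-7.68, -7.84, -8.0, -8.16, -8.32]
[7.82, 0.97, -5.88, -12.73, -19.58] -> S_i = 7.82 + -6.85*i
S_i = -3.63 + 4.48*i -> [-3.63, 0.85, 5.33, 9.81, 14.29]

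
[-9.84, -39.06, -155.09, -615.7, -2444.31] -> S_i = -9.84*3.97^i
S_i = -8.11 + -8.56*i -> [-8.11, -16.67, -25.23, -33.79, -42.35]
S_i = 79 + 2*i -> [79, 81, 83, 85, 87]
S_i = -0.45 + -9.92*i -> [-0.45, -10.37, -20.29, -30.21, -40.13]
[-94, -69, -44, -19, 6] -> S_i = -94 + 25*i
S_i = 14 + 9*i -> [14, 23, 32, 41, 50]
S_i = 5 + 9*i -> [5, 14, 23, 32, 41]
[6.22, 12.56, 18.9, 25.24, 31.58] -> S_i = 6.22 + 6.34*i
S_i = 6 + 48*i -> [6, 54, 102, 150, 198]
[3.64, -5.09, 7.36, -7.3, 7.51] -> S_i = Random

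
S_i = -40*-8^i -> [-40, 320, -2560, 20480, -163840]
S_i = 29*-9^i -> [29, -261, 2349, -21141, 190269]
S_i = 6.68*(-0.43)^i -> [6.68, -2.87, 1.24, -0.53, 0.23]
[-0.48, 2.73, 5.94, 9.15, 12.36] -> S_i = -0.48 + 3.21*i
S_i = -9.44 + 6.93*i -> [-9.44, -2.51, 4.42, 11.35, 18.28]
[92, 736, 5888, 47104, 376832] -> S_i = 92*8^i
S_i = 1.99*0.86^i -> [1.99, 1.71, 1.47, 1.27, 1.09]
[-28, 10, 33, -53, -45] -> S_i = Random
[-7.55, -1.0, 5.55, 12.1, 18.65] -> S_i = -7.55 + 6.55*i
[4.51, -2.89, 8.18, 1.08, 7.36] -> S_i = Random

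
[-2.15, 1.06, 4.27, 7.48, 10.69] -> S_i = -2.15 + 3.21*i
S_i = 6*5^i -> [6, 30, 150, 750, 3750]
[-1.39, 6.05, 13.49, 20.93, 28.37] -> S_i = -1.39 + 7.44*i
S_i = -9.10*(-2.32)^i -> [-9.1, 21.11, -48.98, 113.63, -263.63]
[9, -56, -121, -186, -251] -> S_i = 9 + -65*i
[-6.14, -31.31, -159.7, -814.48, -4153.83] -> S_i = -6.14*5.10^i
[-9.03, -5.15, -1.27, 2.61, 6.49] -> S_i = -9.03 + 3.88*i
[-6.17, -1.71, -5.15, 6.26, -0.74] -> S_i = Random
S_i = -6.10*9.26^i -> [-6.1, -56.49, -523.06, -4843.54, -44851.17]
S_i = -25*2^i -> [-25, -50, -100, -200, -400]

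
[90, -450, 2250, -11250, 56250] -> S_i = 90*-5^i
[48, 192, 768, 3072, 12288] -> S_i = 48*4^i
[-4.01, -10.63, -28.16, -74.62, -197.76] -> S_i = -4.01*2.65^i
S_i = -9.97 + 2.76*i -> [-9.97, -7.21, -4.45, -1.69, 1.07]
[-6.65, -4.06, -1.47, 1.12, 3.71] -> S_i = -6.65 + 2.59*i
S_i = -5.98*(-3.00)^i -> [-5.98, 17.94, -53.82, 161.46, -484.38]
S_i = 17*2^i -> [17, 34, 68, 136, 272]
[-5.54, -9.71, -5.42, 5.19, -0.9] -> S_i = Random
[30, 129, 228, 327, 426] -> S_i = 30 + 99*i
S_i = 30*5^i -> [30, 150, 750, 3750, 18750]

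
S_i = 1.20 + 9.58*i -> [1.2, 10.78, 20.36, 29.94, 39.52]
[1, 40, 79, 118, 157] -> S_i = 1 + 39*i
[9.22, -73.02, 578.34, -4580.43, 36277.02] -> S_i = 9.22*(-7.92)^i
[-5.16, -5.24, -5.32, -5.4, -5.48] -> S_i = -5.16 + -0.08*i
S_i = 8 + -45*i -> [8, -37, -82, -127, -172]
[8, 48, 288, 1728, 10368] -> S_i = 8*6^i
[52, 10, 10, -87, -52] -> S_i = Random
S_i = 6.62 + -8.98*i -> [6.62, -2.36, -11.34, -20.32, -29.3]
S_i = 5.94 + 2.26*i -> [5.94, 8.2, 10.46, 12.72, 14.98]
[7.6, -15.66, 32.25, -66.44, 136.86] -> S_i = 7.60*(-2.06)^i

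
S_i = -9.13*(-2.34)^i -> [-9.13, 21.36, -49.99, 116.98, -273.74]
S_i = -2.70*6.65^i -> [-2.7, -17.96, -119.4, -794.01, -5280.2]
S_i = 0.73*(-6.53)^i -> [0.73, -4.77, 31.13, -203.26, 1327.32]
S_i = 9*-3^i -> [9, -27, 81, -243, 729]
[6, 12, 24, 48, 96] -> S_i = 6*2^i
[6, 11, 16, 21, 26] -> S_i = 6 + 5*i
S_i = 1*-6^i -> [1, -6, 36, -216, 1296]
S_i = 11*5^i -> [11, 55, 275, 1375, 6875]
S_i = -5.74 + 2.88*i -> [-5.74, -2.86, 0.02, 2.9, 5.78]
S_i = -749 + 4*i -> [-749, -745, -741, -737, -733]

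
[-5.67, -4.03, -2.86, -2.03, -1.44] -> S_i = -5.67*0.71^i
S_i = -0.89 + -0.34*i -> [-0.89, -1.23, -1.57, -1.91, -2.25]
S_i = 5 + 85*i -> [5, 90, 175, 260, 345]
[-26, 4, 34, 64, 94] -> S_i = -26 + 30*i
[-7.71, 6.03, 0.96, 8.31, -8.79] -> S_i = Random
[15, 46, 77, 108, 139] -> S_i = 15 + 31*i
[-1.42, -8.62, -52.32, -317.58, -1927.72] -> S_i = -1.42*6.07^i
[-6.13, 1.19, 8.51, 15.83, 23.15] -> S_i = -6.13 + 7.32*i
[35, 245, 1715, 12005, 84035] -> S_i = 35*7^i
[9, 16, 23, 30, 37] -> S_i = 9 + 7*i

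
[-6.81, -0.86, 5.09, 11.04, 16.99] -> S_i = -6.81 + 5.95*i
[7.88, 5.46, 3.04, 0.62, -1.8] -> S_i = 7.88 + -2.42*i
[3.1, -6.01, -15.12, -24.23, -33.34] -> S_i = 3.10 + -9.11*i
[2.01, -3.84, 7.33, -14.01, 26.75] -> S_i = 2.01*(-1.91)^i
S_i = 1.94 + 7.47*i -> [1.94, 9.41, 16.88, 24.35, 31.82]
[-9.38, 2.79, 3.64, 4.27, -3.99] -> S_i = Random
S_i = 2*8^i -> [2, 16, 128, 1024, 8192]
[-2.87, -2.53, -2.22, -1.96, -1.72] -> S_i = -2.87*0.88^i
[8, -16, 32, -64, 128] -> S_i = 8*-2^i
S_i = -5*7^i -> [-5, -35, -245, -1715, -12005]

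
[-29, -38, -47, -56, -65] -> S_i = -29 + -9*i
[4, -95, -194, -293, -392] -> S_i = 4 + -99*i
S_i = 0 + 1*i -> [0, 1, 2, 3, 4]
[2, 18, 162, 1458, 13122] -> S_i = 2*9^i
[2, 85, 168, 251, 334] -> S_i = 2 + 83*i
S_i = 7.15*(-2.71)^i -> [7.15, -19.38, 52.51, -142.3, 385.64]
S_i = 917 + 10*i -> [917, 927, 937, 947, 957]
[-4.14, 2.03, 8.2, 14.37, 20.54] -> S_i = -4.14 + 6.17*i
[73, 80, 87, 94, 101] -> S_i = 73 + 7*i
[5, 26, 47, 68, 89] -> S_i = 5 + 21*i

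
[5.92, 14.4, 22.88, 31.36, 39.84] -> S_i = 5.92 + 8.48*i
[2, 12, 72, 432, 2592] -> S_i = 2*6^i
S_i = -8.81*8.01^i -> [-8.81, -70.57, -565.25, -4527.66, -36266.53]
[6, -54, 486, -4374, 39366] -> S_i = 6*-9^i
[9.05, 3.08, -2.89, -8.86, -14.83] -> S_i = 9.05 + -5.97*i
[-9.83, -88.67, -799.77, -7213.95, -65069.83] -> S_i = -9.83*9.02^i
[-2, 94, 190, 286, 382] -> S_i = -2 + 96*i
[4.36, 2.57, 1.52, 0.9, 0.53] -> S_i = 4.36*0.59^i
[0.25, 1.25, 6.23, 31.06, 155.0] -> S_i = 0.25*4.99^i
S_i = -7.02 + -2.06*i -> [-7.02, -9.08, -11.14, -13.2, -15.26]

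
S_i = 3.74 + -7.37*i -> [3.74, -3.63, -11.0, -18.37, -25.74]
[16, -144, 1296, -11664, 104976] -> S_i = 16*-9^i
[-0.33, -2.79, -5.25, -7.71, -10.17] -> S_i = -0.33 + -2.46*i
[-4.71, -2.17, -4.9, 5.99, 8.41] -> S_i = Random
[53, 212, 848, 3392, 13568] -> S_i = 53*4^i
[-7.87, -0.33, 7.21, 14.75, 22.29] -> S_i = -7.87 + 7.54*i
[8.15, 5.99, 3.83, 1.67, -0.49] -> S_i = 8.15 + -2.16*i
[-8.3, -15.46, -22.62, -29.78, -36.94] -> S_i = -8.30 + -7.16*i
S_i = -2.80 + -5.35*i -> [-2.8, -8.15, -13.5, -18.85, -24.2]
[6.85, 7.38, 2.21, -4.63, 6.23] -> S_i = Random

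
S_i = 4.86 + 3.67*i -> [4.86, 8.53, 12.2, 15.87, 19.54]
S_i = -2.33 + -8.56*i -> [-2.33, -10.89, -19.45, -28.01, -36.57]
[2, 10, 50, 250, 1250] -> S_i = 2*5^i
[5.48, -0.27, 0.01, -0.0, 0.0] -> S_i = 5.48*(-0.05)^i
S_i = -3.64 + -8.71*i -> [-3.64, -12.35, -21.06, -29.77, -38.48]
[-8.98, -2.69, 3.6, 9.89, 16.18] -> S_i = -8.98 + 6.29*i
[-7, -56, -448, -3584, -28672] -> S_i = -7*8^i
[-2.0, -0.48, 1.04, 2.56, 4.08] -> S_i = -2.00 + 1.52*i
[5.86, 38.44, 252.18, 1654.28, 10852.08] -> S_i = 5.86*6.56^i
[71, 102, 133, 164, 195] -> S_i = 71 + 31*i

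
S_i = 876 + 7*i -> [876, 883, 890, 897, 904]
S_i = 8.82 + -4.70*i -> [8.82, 4.12, -0.58, -5.28, -9.98]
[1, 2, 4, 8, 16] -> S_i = 1*2^i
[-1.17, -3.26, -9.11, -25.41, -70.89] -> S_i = -1.17*2.79^i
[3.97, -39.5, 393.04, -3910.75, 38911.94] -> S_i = 3.97*(-9.95)^i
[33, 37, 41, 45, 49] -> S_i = 33 + 4*i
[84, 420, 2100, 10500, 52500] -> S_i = 84*5^i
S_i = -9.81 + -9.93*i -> [-9.81, -19.74, -29.67, -39.6, -49.53]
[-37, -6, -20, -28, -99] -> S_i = Random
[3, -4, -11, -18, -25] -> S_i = 3 + -7*i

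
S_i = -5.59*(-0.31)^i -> [-5.59, 1.73, -0.54, 0.17, -0.05]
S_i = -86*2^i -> [-86, -172, -344, -688, -1376]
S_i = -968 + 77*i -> [-968, -891, -814, -737, -660]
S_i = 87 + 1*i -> [87, 88, 89, 90, 91]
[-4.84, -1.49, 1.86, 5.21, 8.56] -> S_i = -4.84 + 3.35*i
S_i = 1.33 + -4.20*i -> [1.33, -2.87, -7.07, -11.27, -15.47]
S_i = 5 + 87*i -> [5, 92, 179, 266, 353]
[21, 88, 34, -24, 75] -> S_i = Random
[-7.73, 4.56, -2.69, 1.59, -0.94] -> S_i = -7.73*(-0.59)^i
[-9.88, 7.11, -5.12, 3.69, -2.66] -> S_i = -9.88*(-0.72)^i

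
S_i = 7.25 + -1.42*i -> [7.25, 5.83, 4.41, 2.99, 1.57]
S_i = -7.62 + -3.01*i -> [-7.62, -10.63, -13.64, -16.65, -19.66]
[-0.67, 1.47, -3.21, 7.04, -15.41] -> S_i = -0.67*(-2.19)^i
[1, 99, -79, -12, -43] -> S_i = Random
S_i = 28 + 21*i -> [28, 49, 70, 91, 112]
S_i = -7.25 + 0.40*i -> [-7.25, -6.85, -6.45, -6.05, -5.65]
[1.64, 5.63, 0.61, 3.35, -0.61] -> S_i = Random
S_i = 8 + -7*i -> [8, 1, -6, -13, -20]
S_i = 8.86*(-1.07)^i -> [8.86, -9.48, 10.14, -10.85, 11.61]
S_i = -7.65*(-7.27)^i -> [-7.65, 55.62, -404.32, 2939.44, -21369.73]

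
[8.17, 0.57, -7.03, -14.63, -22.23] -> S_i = 8.17 + -7.60*i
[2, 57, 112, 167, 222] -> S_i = 2 + 55*i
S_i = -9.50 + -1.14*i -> [-9.5, -10.64, -11.78, -12.92, -14.06]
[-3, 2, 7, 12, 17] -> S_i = -3 + 5*i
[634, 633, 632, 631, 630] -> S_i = 634 + -1*i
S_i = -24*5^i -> [-24, -120, -600, -3000, -15000]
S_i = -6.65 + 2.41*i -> [-6.65, -4.24, -1.83, 0.58, 2.99]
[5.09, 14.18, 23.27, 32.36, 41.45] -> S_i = 5.09 + 9.09*i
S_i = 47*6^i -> [47, 282, 1692, 10152, 60912]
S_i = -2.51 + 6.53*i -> [-2.51, 4.02, 10.55, 17.08, 23.61]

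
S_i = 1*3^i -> [1, 3, 9, 27, 81]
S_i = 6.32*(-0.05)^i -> [6.32, -0.32, 0.02, -0.0, 0.0]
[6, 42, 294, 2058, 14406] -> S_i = 6*7^i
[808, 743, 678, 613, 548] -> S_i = 808 + -65*i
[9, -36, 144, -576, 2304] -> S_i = 9*-4^i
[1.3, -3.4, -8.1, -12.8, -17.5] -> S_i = 1.30 + -4.70*i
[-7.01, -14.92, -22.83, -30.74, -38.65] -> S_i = -7.01 + -7.91*i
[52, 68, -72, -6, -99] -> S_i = Random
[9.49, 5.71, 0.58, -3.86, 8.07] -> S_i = Random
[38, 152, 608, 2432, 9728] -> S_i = 38*4^i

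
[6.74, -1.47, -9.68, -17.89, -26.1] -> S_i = 6.74 + -8.21*i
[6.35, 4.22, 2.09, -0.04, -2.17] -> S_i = 6.35 + -2.13*i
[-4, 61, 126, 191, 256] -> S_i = -4 + 65*i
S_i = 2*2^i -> [2, 4, 8, 16, 32]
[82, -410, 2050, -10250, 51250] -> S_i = 82*-5^i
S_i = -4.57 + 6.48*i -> [-4.57, 1.91, 8.39, 14.87, 21.35]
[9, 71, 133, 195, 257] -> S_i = 9 + 62*i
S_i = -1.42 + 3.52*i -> [-1.42, 2.1, 5.62, 9.14, 12.66]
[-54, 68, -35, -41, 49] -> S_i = Random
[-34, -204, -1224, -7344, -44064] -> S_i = -34*6^i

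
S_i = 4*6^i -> [4, 24, 144, 864, 5184]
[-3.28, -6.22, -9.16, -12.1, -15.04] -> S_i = -3.28 + -2.94*i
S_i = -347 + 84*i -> [-347, -263, -179, -95, -11]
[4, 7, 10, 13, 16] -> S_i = 4 + 3*i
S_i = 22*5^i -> [22, 110, 550, 2750, 13750]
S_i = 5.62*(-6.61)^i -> [5.62, -37.15, 245.55, -1623.08, 10728.58]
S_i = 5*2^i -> [5, 10, 20, 40, 80]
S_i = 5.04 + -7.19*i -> [5.04, -2.15, -9.34, -16.53, -23.72]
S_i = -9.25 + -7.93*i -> [-9.25, -17.18, -25.11, -33.04, -40.97]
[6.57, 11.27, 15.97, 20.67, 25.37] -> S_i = 6.57 + 4.70*i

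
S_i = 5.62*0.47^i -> [5.62, 2.64, 1.24, 0.58, 0.27]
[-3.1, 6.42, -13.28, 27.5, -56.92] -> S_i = -3.10*(-2.07)^i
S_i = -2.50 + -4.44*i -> [-2.5, -6.94, -11.38, -15.82, -20.26]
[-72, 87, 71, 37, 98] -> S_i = Random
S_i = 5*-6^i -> [5, -30, 180, -1080, 6480]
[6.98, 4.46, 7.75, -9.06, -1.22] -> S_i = Random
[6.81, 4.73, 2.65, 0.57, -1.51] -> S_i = 6.81 + -2.08*i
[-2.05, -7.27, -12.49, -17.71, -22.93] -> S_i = -2.05 + -5.22*i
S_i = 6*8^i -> [6, 48, 384, 3072, 24576]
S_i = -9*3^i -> [-9, -27, -81, -243, -729]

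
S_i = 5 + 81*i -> [5, 86, 167, 248, 329]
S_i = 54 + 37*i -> [54, 91, 128, 165, 202]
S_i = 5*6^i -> [5, 30, 180, 1080, 6480]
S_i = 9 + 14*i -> [9, 23, 37, 51, 65]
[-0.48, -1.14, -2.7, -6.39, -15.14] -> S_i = -0.48*2.37^i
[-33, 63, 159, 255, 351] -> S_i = -33 + 96*i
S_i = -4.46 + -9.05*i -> [-4.46, -13.51, -22.56, -31.61, -40.66]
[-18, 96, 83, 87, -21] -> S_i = Random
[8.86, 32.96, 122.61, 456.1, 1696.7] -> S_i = 8.86*3.72^i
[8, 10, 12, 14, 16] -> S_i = 8 + 2*i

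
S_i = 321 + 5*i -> [321, 326, 331, 336, 341]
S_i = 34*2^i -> [34, 68, 136, 272, 544]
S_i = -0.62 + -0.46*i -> [-0.62, -1.08, -1.54, -2.0, -2.46]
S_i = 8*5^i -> [8, 40, 200, 1000, 5000]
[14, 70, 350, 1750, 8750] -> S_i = 14*5^i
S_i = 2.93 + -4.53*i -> [2.93, -1.6, -6.13, -10.66, -15.19]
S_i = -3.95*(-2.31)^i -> [-3.95, 9.12, -21.08, 48.69, -112.47]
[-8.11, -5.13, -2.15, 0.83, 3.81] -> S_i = -8.11 + 2.98*i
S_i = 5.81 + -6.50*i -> [5.81, -0.69, -7.19, -13.69, -20.19]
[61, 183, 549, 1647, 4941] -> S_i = 61*3^i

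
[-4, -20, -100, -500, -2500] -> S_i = -4*5^i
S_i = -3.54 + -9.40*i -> [-3.54, -12.94, -22.34, -31.74, -41.14]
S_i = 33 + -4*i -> [33, 29, 25, 21, 17]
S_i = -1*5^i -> [-1, -5, -25, -125, -625]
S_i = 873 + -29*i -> [873, 844, 815, 786, 757]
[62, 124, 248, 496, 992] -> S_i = 62*2^i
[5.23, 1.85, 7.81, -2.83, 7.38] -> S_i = Random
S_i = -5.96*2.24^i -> [-5.96, -13.35, -29.9, -66.99, -150.05]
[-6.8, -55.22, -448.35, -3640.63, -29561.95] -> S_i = -6.80*8.12^i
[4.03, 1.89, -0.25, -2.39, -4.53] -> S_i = 4.03 + -2.14*i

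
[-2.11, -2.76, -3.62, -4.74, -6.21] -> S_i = -2.11*1.31^i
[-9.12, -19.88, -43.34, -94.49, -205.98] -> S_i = -9.12*2.18^i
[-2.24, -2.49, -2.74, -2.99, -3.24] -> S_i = -2.24 + -0.25*i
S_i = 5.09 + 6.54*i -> [5.09, 11.63, 18.17, 24.71, 31.25]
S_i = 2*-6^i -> [2, -12, 72, -432, 2592]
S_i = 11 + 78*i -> [11, 89, 167, 245, 323]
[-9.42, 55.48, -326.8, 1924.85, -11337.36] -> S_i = -9.42*(-5.89)^i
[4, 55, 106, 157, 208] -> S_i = 4 + 51*i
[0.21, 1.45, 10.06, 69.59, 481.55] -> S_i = 0.21*6.92^i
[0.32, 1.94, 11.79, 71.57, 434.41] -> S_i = 0.32*6.07^i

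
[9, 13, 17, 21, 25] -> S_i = 9 + 4*i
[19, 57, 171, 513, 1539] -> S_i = 19*3^i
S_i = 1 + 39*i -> [1, 40, 79, 118, 157]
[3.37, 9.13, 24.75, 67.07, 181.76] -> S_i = 3.37*2.71^i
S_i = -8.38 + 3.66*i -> [-8.38, -4.72, -1.06, 2.6, 6.26]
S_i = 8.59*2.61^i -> [8.59, 22.42, 58.52, 152.73, 398.62]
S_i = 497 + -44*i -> [497, 453, 409, 365, 321]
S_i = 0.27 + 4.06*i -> [0.27, 4.33, 8.39, 12.45, 16.51]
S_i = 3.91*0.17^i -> [3.91, 0.66, 0.11, 0.02, 0.0]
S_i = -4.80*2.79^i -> [-4.8, -13.39, -37.36, -104.24, -290.84]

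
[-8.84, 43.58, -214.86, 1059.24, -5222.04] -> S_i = -8.84*(-4.93)^i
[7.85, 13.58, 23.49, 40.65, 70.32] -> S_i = 7.85*1.73^i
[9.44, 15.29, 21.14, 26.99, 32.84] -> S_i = 9.44 + 5.85*i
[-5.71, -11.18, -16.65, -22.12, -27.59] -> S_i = -5.71 + -5.47*i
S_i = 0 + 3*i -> [0, 3, 6, 9, 12]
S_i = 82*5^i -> [82, 410, 2050, 10250, 51250]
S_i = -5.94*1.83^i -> [-5.94, -10.87, -19.89, -36.4, -66.62]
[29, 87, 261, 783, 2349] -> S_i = 29*3^i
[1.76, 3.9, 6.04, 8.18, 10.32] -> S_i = 1.76 + 2.14*i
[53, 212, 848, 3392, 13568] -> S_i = 53*4^i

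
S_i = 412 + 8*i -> [412, 420, 428, 436, 444]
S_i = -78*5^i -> [-78, -390, -1950, -9750, -48750]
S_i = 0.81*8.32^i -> [0.81, 6.74, 56.07, 466.5, 3881.31]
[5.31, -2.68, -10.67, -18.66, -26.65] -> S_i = 5.31 + -7.99*i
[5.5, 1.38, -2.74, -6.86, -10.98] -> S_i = 5.50 + -4.12*i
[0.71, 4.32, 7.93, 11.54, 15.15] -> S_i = 0.71 + 3.61*i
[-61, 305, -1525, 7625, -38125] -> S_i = -61*-5^i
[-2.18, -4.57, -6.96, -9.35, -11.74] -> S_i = -2.18 + -2.39*i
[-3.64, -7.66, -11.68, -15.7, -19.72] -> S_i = -3.64 + -4.02*i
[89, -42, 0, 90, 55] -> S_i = Random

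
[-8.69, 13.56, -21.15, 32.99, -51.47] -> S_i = -8.69*(-1.56)^i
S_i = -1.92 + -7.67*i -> [-1.92, -9.59, -17.26, -24.93, -32.6]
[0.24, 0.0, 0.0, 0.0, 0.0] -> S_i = 0.24*0.02^i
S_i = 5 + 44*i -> [5, 49, 93, 137, 181]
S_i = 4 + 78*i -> [4, 82, 160, 238, 316]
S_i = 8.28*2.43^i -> [8.28, 20.12, 48.89, 118.81, 288.71]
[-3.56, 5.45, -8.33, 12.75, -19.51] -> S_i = -3.56*(-1.53)^i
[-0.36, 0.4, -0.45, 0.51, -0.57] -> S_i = -0.36*(-1.12)^i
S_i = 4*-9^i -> [4, -36, 324, -2916, 26244]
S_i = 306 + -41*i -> [306, 265, 224, 183, 142]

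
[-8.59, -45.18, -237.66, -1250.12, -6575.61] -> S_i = -8.59*5.26^i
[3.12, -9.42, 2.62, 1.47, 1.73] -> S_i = Random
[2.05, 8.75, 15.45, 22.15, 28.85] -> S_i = 2.05 + 6.70*i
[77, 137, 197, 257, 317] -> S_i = 77 + 60*i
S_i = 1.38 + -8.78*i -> [1.38, -7.4, -16.18, -24.96, -33.74]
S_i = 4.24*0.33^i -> [4.24, 1.4, 0.46, 0.15, 0.05]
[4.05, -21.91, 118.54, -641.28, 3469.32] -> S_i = 4.05*(-5.41)^i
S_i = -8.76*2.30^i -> [-8.76, -20.15, -46.34, -106.58, -245.14]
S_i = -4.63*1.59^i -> [-4.63, -7.36, -11.71, -18.61, -29.59]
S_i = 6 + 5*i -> [6, 11, 16, 21, 26]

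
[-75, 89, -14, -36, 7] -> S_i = Random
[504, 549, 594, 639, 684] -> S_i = 504 + 45*i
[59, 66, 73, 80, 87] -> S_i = 59 + 7*i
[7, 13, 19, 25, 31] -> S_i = 7 + 6*i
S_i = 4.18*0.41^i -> [4.18, 1.71, 0.7, 0.29, 0.12]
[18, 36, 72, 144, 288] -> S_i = 18*2^i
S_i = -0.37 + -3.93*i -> [-0.37, -4.3, -8.23, -12.16, -16.09]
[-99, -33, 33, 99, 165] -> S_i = -99 + 66*i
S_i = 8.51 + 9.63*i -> [8.51, 18.14, 27.77, 37.4, 47.03]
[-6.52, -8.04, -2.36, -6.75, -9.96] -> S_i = Random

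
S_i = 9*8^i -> [9, 72, 576, 4608, 36864]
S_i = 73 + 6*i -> [73, 79, 85, 91, 97]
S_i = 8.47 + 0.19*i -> [8.47, 8.66, 8.85, 9.04, 9.23]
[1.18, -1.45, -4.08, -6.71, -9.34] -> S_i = 1.18 + -2.63*i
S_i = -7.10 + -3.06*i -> [-7.1, -10.16, -13.22, -16.28, -19.34]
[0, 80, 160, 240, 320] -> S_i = 0 + 80*i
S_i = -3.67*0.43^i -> [-3.67, -1.58, -0.68, -0.29, -0.13]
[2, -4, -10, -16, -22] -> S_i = 2 + -6*i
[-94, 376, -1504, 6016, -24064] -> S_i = -94*-4^i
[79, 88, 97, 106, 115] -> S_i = 79 + 9*i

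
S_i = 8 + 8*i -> [8, 16, 24, 32, 40]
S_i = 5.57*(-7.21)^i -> [5.57, -40.16, 289.55, -2087.67, 15052.07]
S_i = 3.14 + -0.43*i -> [3.14, 2.71, 2.28, 1.85, 1.42]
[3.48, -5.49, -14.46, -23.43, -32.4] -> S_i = 3.48 + -8.97*i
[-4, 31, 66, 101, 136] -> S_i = -4 + 35*i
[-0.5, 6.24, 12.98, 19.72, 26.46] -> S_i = -0.50 + 6.74*i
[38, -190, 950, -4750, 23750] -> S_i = 38*-5^i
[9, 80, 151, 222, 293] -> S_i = 9 + 71*i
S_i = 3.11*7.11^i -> [3.11, 22.11, 157.22, 1117.81, 7947.65]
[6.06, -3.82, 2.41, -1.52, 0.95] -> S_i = 6.06*(-0.63)^i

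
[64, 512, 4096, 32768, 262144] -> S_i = 64*8^i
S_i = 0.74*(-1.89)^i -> [0.74, -1.4, 2.64, -5.0, 9.44]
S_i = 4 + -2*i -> [4, 2, 0, -2, -4]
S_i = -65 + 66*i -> [-65, 1, 67, 133, 199]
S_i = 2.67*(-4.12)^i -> [2.67, -11.0, 45.32, -186.73, 769.31]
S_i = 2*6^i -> [2, 12, 72, 432, 2592]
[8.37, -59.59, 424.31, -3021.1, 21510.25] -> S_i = 8.37*(-7.12)^i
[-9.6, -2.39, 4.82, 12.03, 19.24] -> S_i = -9.60 + 7.21*i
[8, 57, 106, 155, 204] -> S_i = 8 + 49*i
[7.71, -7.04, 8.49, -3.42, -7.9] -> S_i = Random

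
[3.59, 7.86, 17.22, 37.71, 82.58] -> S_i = 3.59*2.19^i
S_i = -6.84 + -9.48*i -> [-6.84, -16.32, -25.8, -35.28, -44.76]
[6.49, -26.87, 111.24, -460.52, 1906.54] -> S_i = 6.49*(-4.14)^i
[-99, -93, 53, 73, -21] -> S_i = Random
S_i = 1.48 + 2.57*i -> [1.48, 4.05, 6.62, 9.19, 11.76]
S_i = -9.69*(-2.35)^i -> [-9.69, 22.77, -53.51, 125.76, -295.53]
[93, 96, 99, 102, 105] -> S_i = 93 + 3*i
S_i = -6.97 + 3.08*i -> [-6.97, -3.89, -0.81, 2.27, 5.35]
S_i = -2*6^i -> [-2, -12, -72, -432, -2592]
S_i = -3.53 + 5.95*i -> [-3.53, 2.42, 8.37, 14.32, 20.27]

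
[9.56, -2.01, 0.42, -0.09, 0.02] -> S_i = 9.56*(-0.21)^i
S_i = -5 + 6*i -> [-5, 1, 7, 13, 19]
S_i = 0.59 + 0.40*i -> [0.59, 0.99, 1.39, 1.79, 2.19]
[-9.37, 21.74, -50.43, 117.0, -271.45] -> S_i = -9.37*(-2.32)^i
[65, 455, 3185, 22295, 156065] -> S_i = 65*7^i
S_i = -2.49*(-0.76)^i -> [-2.49, 1.89, -1.44, 1.09, -0.83]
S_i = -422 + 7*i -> [-422, -415, -408, -401, -394]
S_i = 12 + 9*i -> [12, 21, 30, 39, 48]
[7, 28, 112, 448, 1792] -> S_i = 7*4^i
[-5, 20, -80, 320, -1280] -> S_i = -5*-4^i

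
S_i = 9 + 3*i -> [9, 12, 15, 18, 21]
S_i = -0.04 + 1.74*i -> [-0.04, 1.7, 3.44, 5.18, 6.92]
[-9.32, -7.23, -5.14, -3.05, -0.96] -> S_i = -9.32 + 2.09*i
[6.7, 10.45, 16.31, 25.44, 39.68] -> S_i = 6.70*1.56^i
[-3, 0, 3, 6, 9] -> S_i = -3 + 3*i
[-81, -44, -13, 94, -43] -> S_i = Random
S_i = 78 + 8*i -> [78, 86, 94, 102, 110]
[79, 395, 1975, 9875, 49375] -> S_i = 79*5^i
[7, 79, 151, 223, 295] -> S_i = 7 + 72*i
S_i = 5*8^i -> [5, 40, 320, 2560, 20480]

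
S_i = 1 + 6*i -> [1, 7, 13, 19, 25]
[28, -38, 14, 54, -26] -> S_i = Random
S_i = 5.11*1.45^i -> [5.11, 7.41, 10.74, 15.58, 22.59]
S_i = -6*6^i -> [-6, -36, -216, -1296, -7776]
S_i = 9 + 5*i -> [9, 14, 19, 24, 29]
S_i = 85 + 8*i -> [85, 93, 101, 109, 117]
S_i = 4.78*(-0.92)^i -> [4.78, -4.4, 4.05, -3.72, 3.42]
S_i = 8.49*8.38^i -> [8.49, 71.15, 596.21, 4996.2, 41868.15]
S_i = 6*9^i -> [6, 54, 486, 4374, 39366]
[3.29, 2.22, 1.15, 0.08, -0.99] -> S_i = 3.29 + -1.07*i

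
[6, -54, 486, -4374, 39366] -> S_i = 6*-9^i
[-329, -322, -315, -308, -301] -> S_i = -329 + 7*i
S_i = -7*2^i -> [-7, -14, -28, -56, -112]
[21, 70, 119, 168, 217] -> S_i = 21 + 49*i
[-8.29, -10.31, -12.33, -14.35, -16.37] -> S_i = -8.29 + -2.02*i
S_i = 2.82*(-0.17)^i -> [2.82, -0.48, 0.08, -0.01, 0.0]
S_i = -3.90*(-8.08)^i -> [-3.9, 31.51, -254.62, 2057.31, -16623.02]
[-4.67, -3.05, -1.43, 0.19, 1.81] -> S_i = -4.67 + 1.62*i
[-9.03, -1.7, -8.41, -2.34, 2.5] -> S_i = Random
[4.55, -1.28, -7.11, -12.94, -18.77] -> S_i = 4.55 + -5.83*i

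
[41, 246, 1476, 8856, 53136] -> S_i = 41*6^i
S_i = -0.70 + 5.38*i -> [-0.7, 4.68, 10.06, 15.44, 20.82]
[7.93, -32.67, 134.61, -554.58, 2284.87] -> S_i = 7.93*(-4.12)^i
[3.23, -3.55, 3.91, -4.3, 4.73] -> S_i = 3.23*(-1.10)^i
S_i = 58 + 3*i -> [58, 61, 64, 67, 70]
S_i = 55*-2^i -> [55, -110, 220, -440, 880]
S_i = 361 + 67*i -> [361, 428, 495, 562, 629]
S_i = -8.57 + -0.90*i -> [-8.57, -9.47, -10.37, -11.27, -12.17]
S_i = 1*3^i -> [1, 3, 9, 27, 81]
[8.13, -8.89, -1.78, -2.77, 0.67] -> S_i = Random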